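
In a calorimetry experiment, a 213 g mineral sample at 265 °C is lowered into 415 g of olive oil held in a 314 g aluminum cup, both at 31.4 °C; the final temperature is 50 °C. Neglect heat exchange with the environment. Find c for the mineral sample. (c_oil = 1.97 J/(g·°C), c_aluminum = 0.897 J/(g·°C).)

c ≈ 0.446 J/(g·°C)

Let T be the final temperature. ΣQ_i = 0:
213·c·(50 − 265) + 415·1.97·(50 − 31.4) + 314·0.897·(50 − 31.4) = 0
-45795 c = -20445
c = -20445/-45795 ≈ 0.4465 J/(g·°C)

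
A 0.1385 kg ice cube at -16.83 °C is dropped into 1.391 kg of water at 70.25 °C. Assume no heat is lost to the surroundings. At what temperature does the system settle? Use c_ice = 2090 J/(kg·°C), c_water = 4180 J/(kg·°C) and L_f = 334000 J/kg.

Net heat exchanged in the isolated system is zero:
warm ice to 0 °C: 0.1385·2090·(0 − (-16.83)) = 4871.7
  melt ice: 0.1385·334000 = 46259
  warm the meltwater: 578.93 T
  water: 5814.4(T − 70.25)
6393.3 T = 408460 − 51131 = 357329
T ≈ 55.89 °C. Since T > 0 °C, the all-ice-melts assumption holds.

T_f ≈ 55.9 °C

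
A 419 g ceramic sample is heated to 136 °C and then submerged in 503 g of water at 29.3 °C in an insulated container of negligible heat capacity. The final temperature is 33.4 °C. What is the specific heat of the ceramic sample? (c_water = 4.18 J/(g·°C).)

c ≈ 0.201 J/(g·°C)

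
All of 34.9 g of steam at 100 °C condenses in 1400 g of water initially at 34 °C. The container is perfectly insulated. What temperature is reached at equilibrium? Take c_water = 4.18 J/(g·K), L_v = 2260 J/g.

T_f ≈ 48.8 °C

Setting the total heat transfer to zero:
condense steam: −34.9·2260 = −78874; condensate cools 100→T: 34.9·4.18·(T − 100) = 145.88(T − 100); original water: 5852(T − 34)
5997.9 T = 78874 + 14588 + 198968 = 292430
T ≈ 48.76 °C — below 100 °C, confirming all the steam condensed.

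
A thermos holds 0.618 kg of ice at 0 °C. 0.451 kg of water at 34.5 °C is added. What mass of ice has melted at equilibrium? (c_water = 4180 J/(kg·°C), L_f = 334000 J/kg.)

Water can give up m c ΔT = 0.451×4180×34.5 = 65039 J before reaching 0 °C.
Melting all 0.618 kg of ice would need 0.618×334000 = 206412 J.
Since 65039 < 206412 J, not all the ice melts; equilibrium is at 0 °C.
Mass melted = 65039/334000 ≈ 0.1947 kg.

m_melted ≈ 0.195 kg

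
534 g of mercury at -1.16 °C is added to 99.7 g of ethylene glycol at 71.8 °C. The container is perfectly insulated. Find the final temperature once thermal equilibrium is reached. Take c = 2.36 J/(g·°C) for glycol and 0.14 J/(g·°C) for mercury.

With ΣQ=0 the equilibrium temperature is the m·c-weighted mean:
T_f = (235.29*71.8 + 74.76*(-1.16)) / (235.29 + 74.76)
    = 16807 / 310.05 ≈ 54.21 °C

T_f ≈ 54.2 °C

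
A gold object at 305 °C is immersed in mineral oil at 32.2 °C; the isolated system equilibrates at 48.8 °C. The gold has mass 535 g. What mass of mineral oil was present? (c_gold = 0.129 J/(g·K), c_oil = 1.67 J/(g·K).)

Heat lost by the gold = heat gained by the oil:
535·0.129·(305 − 48.8) = m·1.67·(48.8 − 32.2)
27.72 m = 17682  ⇒  m ≈ 637.8 g

m ≈ 638 g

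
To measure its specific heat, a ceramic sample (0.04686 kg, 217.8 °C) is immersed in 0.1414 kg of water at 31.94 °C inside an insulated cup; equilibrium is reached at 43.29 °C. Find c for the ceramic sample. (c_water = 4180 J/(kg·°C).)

c ≈ 820 J/(kg·°C)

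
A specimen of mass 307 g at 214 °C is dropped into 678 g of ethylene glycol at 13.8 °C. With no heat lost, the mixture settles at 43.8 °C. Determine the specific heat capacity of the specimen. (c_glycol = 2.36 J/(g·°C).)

m_s c (T_s − T_f) = m_glycol c_glycol (T_f − T_0):
307·c·(214 − 43.8) = 678·2.36·(43.8 − 13.8)
52251 c = 48002  ⇒  c ≈ 0.9187 J/(g·°C)

c ≈ 0.919 J/(g·°C)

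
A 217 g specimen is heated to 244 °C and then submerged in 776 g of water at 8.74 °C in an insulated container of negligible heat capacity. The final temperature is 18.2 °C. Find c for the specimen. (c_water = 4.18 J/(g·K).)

c ≈ 0.626 J/(g·K)

Heat lost by the specimen = heat gained by the water:
217×c×(244 − 18.2) = 776×4.18×(18.2 − 8.74)
48999 c = 30685  ⇒  c ≈ 0.6262 J/(g·K)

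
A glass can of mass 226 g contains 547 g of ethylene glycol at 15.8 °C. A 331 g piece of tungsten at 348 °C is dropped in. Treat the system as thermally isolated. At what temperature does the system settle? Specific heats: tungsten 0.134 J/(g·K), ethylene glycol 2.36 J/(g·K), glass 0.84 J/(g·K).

T_f ≈ 25.5 °C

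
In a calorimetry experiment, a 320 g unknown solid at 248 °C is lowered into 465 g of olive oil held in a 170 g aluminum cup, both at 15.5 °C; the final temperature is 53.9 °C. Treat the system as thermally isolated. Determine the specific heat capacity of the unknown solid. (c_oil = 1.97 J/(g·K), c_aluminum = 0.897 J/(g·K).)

c ≈ 0.661 J/(g·K)

Energy conservation, ΣQ = 0:
320×c×(53.9 − 248) + 465×1.97×(53.9 − 15.5) + 170×0.897×(53.9 − 15.5) = 0
-62112 c = -41032
c = -41032/-62112 ≈ 0.6606 J/(g·K)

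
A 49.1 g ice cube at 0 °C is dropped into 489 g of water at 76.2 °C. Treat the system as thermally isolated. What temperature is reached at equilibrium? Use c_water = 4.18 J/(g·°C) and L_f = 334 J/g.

Heat gained plus heat lost sum to zero:
latent heat to melt: 49.1×334 = 16399; meltwater 0→T: 49.1×4.18×T = 205.24 T; water cools: 489×4.18×(T − 76.2) = 2044(T − 76.2)
2249.3 T = 155754 − 16399 = 139355
T ≈ 61.96 °C (positive, so assuming full melt was valid).

T_f ≈ 62.0 °C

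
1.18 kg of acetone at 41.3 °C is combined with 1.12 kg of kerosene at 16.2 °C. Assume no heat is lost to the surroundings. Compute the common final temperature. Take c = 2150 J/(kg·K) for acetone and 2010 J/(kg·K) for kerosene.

T_f = Σ m_i c_i T_i / Σ m_i c_i:
T_f = (2537×41.3 + 2251.2×16.2) / (2537 + 2251.2)
    = 141248 / 4788.2 ≈ 29.50 °C

T_f ≈ 29.5 °C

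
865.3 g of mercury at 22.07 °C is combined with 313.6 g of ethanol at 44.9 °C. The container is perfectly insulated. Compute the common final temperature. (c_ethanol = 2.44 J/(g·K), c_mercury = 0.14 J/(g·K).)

With ΣQ=0 the equilibrium temperature is the m·c-weighted mean:
T_f = (765.18*44.9 + 121.14*22.07) / (765.18 + 121.14)
    = 37030 / 886.33 ≈ 41.78 °C

T_f ≈ 41.8 °C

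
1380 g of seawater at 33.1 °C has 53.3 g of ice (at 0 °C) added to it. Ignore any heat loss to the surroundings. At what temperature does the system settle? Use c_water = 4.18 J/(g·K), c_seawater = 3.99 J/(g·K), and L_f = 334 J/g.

Taking heat into each body as positive, Σ m c ΔT = 0:
melt ice: 53.3×334 = 17802
  meltwater 0→T: 53.3×4.18×T = 222.79 T
  seawater: 5506.2(T − 33.1)
5729 T = 182255 − 17802 = 164453
T ≈ 28.71 °C — above 0 °C, consistent with complete melting.

T_f ≈ 28.7 °C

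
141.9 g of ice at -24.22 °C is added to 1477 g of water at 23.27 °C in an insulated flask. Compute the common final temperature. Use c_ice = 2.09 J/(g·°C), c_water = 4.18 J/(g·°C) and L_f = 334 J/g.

Sum of m c ΔT and latent-heat terms is zero:
ice -24.22→0 °C: 141.9·2.09·24.22 = 7182.9; melt ice: 141.9·334 = 47395; warm the meltwater: 593.14 T; water cools: 1477·4.18·(T − 23.27) = 6173.9(T − 23.27)
6767 T = 143666 − 54578 = 89088
T ≈ 13.17 °C. Since T > 0 °C, the all-ice-melts assumption holds.

T_f ≈ 13.2 °C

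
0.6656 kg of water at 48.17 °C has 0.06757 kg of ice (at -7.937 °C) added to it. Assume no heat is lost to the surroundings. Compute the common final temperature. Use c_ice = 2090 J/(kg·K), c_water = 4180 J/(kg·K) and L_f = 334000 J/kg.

T_f ≈ 36.0 °C

Setting the total heat transfer to zero:
warm ice to 0 °C: 0.06757×2090×(0 − (-7.937)) = 1120.9
  latent heat to melt: 0.06757×334000 = 22568
  warm the meltwater: 282.44 T
  water cools: 0.6656×4180×(T − 48.17) = 2782.2(T − 48.17)
3064.7 T = 134019 − 23689 = 110330
T ≈ 36.00 °C — above 0 °C, consistent with complete melting.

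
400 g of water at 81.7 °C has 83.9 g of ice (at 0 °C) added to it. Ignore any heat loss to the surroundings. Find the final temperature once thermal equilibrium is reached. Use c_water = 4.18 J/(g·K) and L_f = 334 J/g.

Net heat exchanged in the isolated system is zero:
melt ice: 83.9×334 = 28023; warm the meltwater: 350.7 T; water cools: 400×4.18×(T − 81.7) = 1672(T − 81.7)
2022.7 T = 136602 − 28023 = 108580
T ≈ 53.68 °C — above 0 °C, consistent with complete melting.

T_f ≈ 53.7 °C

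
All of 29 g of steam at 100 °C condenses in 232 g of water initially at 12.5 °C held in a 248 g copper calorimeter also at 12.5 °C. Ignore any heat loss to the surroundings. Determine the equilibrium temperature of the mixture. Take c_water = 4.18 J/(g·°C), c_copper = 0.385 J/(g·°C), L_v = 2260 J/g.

T_f ≈ 76.7 °C

Energy balance with sensible and latent terms:
latent heat released on condensation: 29·2260 = 65540; condensate cools 100→T: 29·4.18·(T − 100) = 121.22(T − 100); original water: 969.76(T − 12.5); cup: 95.48(T − 12.5)
1186.5 T = 65540 + 12122 + 13316 = 90978
T ≈ 76.68 °C, under the boiling point, so the assumption holds.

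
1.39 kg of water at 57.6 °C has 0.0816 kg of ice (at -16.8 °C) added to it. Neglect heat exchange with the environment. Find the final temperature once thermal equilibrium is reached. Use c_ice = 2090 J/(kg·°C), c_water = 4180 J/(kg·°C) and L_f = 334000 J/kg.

Conservation of energy gives ΣQ = 0:
ice -16.8→0 °C: 0.0816×2090×16.8 = 2865.1; fusion: m_ice L_f = 0.0816×334000 = 27254; meltwater 0→T: 0.0816×4180×T = 341.09 T; water cools: 1.39×4180×(T − 57.6) = 5810.2(T − 57.6)
6151.3 T = 334668 − 30120 = 304548
T ≈ 49.51 °C — above 0 °C, consistent with complete melting.

T_f ≈ 49.5 °C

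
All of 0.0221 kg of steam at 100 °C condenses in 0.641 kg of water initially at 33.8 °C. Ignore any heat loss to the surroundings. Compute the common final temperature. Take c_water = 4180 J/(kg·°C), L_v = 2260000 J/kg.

T_f ≈ 54.0 °C

Energy balance with sensible and latent terms:
latent heat released on condensation: 0.0221×2260000 = 49946
  condensate cools 100→T: 0.0221×4180×(T − 100) = 92.38(T − 100)
  water warms: 0.641×4180×(T − 33.8) = 2679.4(T − 33.8)
2771.8 T = 49946 + 9237.8 + 90563 = 149747
T ≈ 54.03 °C, under the boiling point, so the assumption holds.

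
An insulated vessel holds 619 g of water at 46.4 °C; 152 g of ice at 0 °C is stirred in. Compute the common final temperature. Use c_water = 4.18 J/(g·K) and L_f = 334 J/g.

T_f ≈ 21.5 °C

Net heat exchanged in the isolated system is zero:
melt ice: 152·334 = 50768
  warm the meltwater: 635.36 T
  water cools: 619·4.18·(T − 46.4) = 2587.4(T − 46.4)
3222.8 T = 120056 − 50768 = 69288
T ≈ 21.50 °C. Since T > 0 °C, the all-ice-melts assumption holds.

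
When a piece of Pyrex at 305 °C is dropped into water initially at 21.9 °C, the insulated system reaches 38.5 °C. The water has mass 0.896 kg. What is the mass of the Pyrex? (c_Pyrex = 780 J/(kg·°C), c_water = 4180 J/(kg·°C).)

m ≈ 0.299 kg

Let T be the final temperature. ΣQ_i = 0:
m·780·(38.5 − 305) + 0.896·4180·(38.5 − 21.9) = 0
-207870 m = -62172
m = -62172/-207870 ≈ 0.2991 kg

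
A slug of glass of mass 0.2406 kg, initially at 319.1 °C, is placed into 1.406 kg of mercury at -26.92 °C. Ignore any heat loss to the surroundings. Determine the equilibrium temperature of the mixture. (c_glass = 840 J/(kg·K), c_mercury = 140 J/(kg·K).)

T_f ≈ 148.4 °C

Taking heat into each body as positive, Σ m c ΔT = 0:
0.2406*840*(T − 319.1) + 1.406*140*(T − (-26.92)) = 0
(202.1 + 196.84) T = 202.1*319.1 + 196.84*(-26.92)
T = 59192 / 398.94 = 148 °C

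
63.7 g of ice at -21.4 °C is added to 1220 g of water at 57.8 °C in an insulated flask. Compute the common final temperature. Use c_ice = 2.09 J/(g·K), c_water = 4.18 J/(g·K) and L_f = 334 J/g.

Net heat exchanged in the isolated system is zero:
ice -21.4→0 °C: 63.7×2.09×21.4 = 2849
  latent heat to melt: 63.7×334 = 21276
  warm the meltwater: 266.27 T
  water cools: 1220×4.18×(T − 57.8) = 5099.6(T − 57.8)
5365.9 T = 294757 − 24125 = 270632
T ≈ 50.44 °C. Since T > 0 °C, the all-ice-melts assumption holds.

T_f ≈ 50.4 °C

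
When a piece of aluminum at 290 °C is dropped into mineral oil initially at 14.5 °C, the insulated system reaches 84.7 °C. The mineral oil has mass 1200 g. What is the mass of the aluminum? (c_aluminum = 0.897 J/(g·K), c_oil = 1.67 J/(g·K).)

|Q_aluminum| = |Q_oil|:
m×0.897×(290 − 84.7) = 1200×1.67×(84.7 − 14.5)
184.15 m = 140681  ⇒  m ≈ 763.9 g

m ≈ 764 g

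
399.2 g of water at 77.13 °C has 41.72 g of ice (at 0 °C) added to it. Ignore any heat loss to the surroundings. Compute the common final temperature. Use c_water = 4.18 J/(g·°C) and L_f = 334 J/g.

T_f ≈ 62.3 °C

Conservation of energy gives ΣQ = 0:
fusion: m_ice L_f = 41.72×334 = 13934; warm the meltwater: 174.39 T; water cools: 399.2×4.18×(T − 77.13) = 1668.7(T − 77.13)
1843 T = 128703 − 13934 = 114769
T ≈ 62.27 °C. Since T > 0 °C, the all-ice-melts assumption holds.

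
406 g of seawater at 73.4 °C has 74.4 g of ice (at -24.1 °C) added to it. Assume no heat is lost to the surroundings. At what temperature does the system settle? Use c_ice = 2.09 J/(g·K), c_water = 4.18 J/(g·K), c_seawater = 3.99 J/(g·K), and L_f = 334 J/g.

Heat gained plus heat lost sum to zero:
warm ice to 0 °C: 74.4×2.09×(0 − (-24.1)) = 3747.5
  melt ice: 74.4×334 = 24850
  meltwater 0→T: 74.4×4.18×T = 310.99 T
  seawater: 1619.9(T − 73.4)
1930.9 T = 118904 − 28597 = 90307
T ≈ 46.77 °C. Since T > 0 °C, the all-ice-melts assumption holds.

T_f ≈ 46.8 °C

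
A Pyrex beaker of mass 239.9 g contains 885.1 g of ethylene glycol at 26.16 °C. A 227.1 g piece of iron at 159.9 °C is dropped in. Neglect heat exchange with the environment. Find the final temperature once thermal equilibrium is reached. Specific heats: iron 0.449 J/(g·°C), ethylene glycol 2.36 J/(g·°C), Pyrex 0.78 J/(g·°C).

T_f = Σ m_i c_i T_i / Σ m_i c_i:
T_f = (101.97*159.9 + 2088.8*26.16 + 187.12*26.16) / (101.97 + 2088.8 + 187.12)
    = 75844 / 2377.9 ≈ 31.89 °C

T_f ≈ 31.9 °C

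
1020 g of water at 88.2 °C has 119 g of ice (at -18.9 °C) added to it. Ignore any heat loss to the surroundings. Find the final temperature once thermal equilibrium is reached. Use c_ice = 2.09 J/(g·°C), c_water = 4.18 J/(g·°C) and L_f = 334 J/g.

Conservation of energy gives ΣQ = 0:
ice -18.9→0 °C: 119·2.09·18.9 = 4700.6
  melt ice: 119·334 = 39746
  meltwater 0→T: 119·4.18·T = 497.42 T
  water cools: 1020·4.18·(T − 88.2) = 4263.6(T − 88.2)
4761 T = 376050 − 44447 = 331603
T ≈ 69.65 °C (positive, so assuming full melt was valid).

T_f ≈ 69.6 °C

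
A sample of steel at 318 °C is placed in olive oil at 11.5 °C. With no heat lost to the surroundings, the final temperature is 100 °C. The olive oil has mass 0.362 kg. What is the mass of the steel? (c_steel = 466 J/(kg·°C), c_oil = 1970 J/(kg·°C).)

m ≈ 0.621 kg

Setting the total heat transfer to zero:
m·466·(100 − 318) + 0.362·1970·(100 − 11.5) = 0
-101588 m = -63113
m = -63113/-101588 ≈ 0.6213 kg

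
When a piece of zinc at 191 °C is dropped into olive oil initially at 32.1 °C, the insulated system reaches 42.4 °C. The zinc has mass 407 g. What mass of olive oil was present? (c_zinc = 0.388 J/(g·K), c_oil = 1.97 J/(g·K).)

m ≈ 1160 g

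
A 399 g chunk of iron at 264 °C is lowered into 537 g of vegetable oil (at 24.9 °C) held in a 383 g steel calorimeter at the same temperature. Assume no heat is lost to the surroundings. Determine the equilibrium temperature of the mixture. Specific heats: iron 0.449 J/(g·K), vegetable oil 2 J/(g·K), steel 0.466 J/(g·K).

T_f ≈ 54.8 °C

T_f = Σ m_i c_i T_i / Σ m_i c_i:
T_f = (179.15×264 + 1074×24.9 + 178.48×24.9) / (179.15 + 1074 + 178.48)
    = 78483 / 1431.6 ≈ 54.82 °C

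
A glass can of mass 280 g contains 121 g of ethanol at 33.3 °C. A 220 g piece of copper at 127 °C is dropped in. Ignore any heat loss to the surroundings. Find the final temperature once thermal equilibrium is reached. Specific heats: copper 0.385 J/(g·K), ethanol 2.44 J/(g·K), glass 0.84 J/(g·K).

With ΣQ=0 the equilibrium temperature is the m·c-weighted mean:
T_f = (84.7×127 + 295.24×33.3 + 235.2×33.3) / (84.7 + 295.24 + 235.2)
    = 28421 / 615.14 ≈ 46.20 °C

T_f ≈ 46.2 °C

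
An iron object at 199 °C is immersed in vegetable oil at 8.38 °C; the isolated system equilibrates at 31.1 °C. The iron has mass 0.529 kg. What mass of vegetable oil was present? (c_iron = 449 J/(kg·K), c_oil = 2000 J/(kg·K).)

m ≈ 0.878 kg

Heat lost by the iron = heat gained by the oil:
0.529×449×(199 − 31.1) = m×2000×(31.1 − 8.38)
45440 m = 39880  ⇒  m ≈ 0.8776 kg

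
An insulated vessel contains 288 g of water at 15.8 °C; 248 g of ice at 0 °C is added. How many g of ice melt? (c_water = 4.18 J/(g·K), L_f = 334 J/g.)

Heat available from the water dropping to 0 °C: 288×4.18×15.8 = 19021 J.
Fully melting the ice requires m_ice L_f = 248×334 = 82832 J.
19021 J < 82832 J, so only part of the ice melts and the system sits at 0 °C.
m_melted×334 = 19021  ⇒  m_melted ≈ 56.95 g.

m_melted ≈ 56.9 g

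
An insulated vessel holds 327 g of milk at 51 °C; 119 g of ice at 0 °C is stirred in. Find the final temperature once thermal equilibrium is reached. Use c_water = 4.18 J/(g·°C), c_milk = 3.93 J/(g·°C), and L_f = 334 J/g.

Sum of m c ΔT and latent-heat terms is zero:
melt ice: 119×334 = 39746
  warm the meltwater: 497.42 T
  milk: 1285.1(T − 51)
1782.5 T = 65541 − 39746 = 25795
T ≈ 14.47 °C (positive, so assuming full melt was valid).

T_f ≈ 14.5 °C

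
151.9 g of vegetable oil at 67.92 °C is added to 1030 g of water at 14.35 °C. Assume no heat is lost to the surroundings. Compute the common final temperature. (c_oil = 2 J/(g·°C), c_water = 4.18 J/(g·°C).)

Conservation of energy gives ΣQ = 0:
151.9*2*(T − 67.92) + 1030*4.18*(T − 14.35) = 0
4609.2 T = 82417
T ≈ 17.88 °C

T_f ≈ 17.9 °C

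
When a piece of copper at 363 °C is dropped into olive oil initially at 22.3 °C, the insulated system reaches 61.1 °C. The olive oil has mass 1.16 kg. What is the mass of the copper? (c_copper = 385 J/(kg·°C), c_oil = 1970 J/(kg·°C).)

m ≈ 0.763 kg

|Q_copper| = |Q_oil|:
m·385·(363 − 61.1) = 1.16·1970·(61.1 − 22.3)
116231 m = 88666  ⇒  m ≈ 0.7628 kg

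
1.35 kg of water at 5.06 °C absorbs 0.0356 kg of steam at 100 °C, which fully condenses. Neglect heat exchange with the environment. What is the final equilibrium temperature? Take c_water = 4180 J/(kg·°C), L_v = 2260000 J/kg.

T_f ≈ 21.4 °C

Energy balance with sensible and latent terms:
condense steam: −0.0356×2260000 = −80456; condensed water 100 °C→T: 148.81(T − 100); original water: 5643(T − 5.06)
5791.8 T = 80456 + 14881 + 28554 = 123890
T ≈ 21.39 °C — below 100 °C, confirming all the steam condensed.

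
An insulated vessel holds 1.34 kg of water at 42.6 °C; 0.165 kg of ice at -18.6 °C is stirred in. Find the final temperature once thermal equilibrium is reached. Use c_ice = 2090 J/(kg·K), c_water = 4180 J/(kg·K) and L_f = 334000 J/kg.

T_f ≈ 28.1 °C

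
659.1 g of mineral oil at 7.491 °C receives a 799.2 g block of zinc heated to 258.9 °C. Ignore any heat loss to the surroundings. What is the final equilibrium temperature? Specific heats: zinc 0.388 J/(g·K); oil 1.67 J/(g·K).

T_f ≈ 62.8 °C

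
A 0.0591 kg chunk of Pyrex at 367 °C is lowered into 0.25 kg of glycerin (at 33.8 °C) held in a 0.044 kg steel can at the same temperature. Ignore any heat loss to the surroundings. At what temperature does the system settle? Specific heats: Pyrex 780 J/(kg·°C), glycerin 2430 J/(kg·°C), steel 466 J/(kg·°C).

T_f ≈ 56.6 °C

Setting the total heat transfer to zero:
0.0591×780×(T − 367) + 0.25×2430×(T − 33.8) + 0.044×466×(T − 33.8) = 0
46.1(T − 367) + 607.5(T − 33.8) + 20.5(T − 33.8) = 0
674.1 T = 38145
T = 38145/674.1 ≈ 56.59 °C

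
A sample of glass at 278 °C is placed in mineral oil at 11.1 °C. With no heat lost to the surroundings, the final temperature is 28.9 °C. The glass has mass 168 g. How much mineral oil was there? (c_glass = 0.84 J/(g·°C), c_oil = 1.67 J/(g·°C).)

|Q_glass| = |Q_oil|:
168×0.84×(278 − 28.9) = m×1.67×(28.9 − 11.1)
29.73 m = 35153  ⇒  m ≈ 1183 g

m ≈ 1180 g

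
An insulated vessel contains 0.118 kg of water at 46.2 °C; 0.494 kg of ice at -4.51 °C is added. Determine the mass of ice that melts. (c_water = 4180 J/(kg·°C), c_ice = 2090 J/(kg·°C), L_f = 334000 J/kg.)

Heat available from the water dropping to 0 °C: 0.118×4180×46.2 = 22788 J.
Warming the ice to 0 °C takes 0.494×2090×4.51 = 4656.4 J, leaving 18131 J for melting.
To melt every bit of ice: 0.494×334000 = 164996 J.
18131 J < 164996 J, so only part of the ice melts and the system sits at 0 °C.
Mass melted = 18131/334000 ≈ 0.05429 kg.

m_melted ≈ 0.0543 kg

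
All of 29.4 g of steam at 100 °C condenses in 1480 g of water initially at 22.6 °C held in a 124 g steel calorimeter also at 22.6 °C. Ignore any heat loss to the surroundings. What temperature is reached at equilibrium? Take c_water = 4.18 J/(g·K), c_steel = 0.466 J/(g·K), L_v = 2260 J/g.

Setting the total heat transfer to zero:
steam→water at 100 °C releases m L_v = 29.4·2260 = 66444; condensate cools 100→T: 29.4·4.18·(T − 100) = 122.89(T − 100); original water: 6186.4(T − 22.6); steel cup: 124·0.466·(T − 22.6) = 57.78(T − 22.6)
6367.1 T = 66444 + 12289 + 141119 = 219852
T ≈ 34.53 °C (< 100 °C, so full condensation is consistent).

T_f ≈ 34.5 °C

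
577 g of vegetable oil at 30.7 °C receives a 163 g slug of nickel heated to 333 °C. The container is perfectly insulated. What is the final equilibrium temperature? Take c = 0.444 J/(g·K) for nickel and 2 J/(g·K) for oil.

T_f is the heat-capacity-weighted average of the initial temperatures:
T_f = (72.37*333 + 1154*30.7) / (72.37 + 1154)
    = 59528 / 1226.4 ≈ 48.54 °C

T_f ≈ 48.5 °C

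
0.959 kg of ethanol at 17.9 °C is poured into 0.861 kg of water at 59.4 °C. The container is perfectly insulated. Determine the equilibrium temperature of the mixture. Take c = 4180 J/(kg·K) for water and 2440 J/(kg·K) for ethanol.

Let T be the final temperature. ΣQ_i = 0:
0.861×4180×(T − 59.4) + 0.959×2440×(T − 17.9) = 0
3599(T − 59.4) + 2340(T − 17.9) = 0
(3599 + 2340) T = 3599×59.4 + 2340×17.9
T ≈ 43.05 °C

T_f ≈ 43.0 °C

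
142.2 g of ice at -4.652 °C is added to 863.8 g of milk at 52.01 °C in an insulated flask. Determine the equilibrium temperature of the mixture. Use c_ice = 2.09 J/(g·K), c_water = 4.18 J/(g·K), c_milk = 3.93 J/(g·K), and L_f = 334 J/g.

T_f ≈ 32.0 °C

Conservation of energy gives ΣQ = 0:
warm ice to 0 °C: 142.2×2.09×(0 − (-4.652)) = 1382.6; melt ice: 142.2×334 = 47495; warm the meltwater: 594.4 T; milk: 3394.7(T − 52.01)
3989.1 T = 176560 − 48877 = 127683
T ≈ 32.01 °C — above 0 °C, consistent with complete melting.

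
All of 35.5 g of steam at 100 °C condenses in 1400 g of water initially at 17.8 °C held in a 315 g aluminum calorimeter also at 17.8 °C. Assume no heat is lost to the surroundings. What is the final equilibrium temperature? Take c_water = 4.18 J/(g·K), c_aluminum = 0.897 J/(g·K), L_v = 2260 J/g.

T_f ≈ 32.5 °C

Net heat exchanged in the isolated system is zero:
condense steam: −35.5×2260 = −80230
  condensed water 100 °C→T: 148.39(T − 100)
  original water: 5852(T − 17.8)
  aluminum cup: 315×0.897×(T − 17.8) = 282.56(T − 17.8)
6282.9 T = 80230 + 14839 + 109195 = 204264
T ≈ 32.51 °C (< 100 °C, so full condensation is consistent).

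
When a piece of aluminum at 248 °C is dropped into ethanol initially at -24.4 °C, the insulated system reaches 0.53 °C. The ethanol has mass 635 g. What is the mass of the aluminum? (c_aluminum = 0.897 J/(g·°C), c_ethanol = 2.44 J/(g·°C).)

Setting the total heat transfer to zero:
m×0.897×(0.53 − 248) + 635×2.44×(0.53 − (-24.4)) = 0
-221.98 m = -38627
m = -38627/-221.98 ≈ 174 g

m ≈ 174 g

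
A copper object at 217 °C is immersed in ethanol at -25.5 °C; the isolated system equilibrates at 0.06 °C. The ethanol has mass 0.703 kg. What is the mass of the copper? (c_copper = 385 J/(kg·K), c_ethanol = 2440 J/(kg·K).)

Heat lost by the copper = heat gained by the ethanol:
m·385·(217 − 0.06) = 0.703·2440·(0.06 − (-25.5))
83522 m = 43844  ⇒  m ≈ 0.5249 kg

m ≈ 0.525 kg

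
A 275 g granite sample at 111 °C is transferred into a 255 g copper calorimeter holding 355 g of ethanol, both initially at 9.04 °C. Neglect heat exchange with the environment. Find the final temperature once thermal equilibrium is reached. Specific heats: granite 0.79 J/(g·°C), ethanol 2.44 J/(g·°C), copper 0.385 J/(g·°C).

T_f ≈ 27.8 °C

T_f = Σ m_i c_i T_i / Σ m_i c_i:
T_f = (217.25×111 + 866.2×9.04 + 98.17×9.04) / (217.25 + 866.2 + 98.17)
    = 32833 / 1181.6 ≈ 27.79 °C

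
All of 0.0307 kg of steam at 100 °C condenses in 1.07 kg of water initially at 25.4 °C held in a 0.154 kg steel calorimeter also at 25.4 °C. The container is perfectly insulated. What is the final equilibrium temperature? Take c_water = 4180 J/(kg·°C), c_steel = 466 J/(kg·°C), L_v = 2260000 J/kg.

T_f ≈ 42.3 °C

Sum of m c ΔT and latent-heat terms is zero:
condense steam: −0.0307·2260000 = −69382
  condensed water 100 °C→T: 128.33(T − 100)
  water warms: 1.07·4180·(T − 25.4) = 4472.6(T − 25.4)
  steel cup: 0.154·466·(T − 25.4) = 71.76(T − 25.4)
4672.7 T = 69382 + 12833 + 115427 = 197641
T ≈ 42.30 °C (< 100 °C, so full condensation is consistent).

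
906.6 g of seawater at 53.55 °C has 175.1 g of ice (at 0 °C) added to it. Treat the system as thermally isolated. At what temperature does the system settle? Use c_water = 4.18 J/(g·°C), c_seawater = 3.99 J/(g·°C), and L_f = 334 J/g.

T_f ≈ 31.1 °C

Conservation of energy gives ΣQ = 0:
latent heat to melt: 175.1×334 = 58483
  meltwater 0→T: 175.1×4.18×T = 731.92 T
  seawater: 3617.3(T − 53.55)
4349.3 T = 193708 − 58483 = 135225
T ≈ 31.09 °C — above 0 °C, consistent with complete melting.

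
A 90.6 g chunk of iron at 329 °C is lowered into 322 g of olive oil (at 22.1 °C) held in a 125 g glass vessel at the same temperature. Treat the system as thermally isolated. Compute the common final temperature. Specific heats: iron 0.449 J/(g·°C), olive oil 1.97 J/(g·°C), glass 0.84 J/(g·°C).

T_f ≈ 38.1 °C

Energy conservation, ΣQ = 0:
90.6·0.449·(T − 329) + 322·1.97·(T − 22.1) + 125·0.84·(T − 22.1) = 0
40.68(T − 329) + 634.34(T − 22.1) + 105(T − 22.1) = 0
780.02 T = 29723
T = 29723/780.02 ≈ 38.11 °C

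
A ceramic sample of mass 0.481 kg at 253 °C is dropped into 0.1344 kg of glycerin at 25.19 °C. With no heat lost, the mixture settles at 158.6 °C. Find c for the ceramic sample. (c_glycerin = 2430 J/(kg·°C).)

Net heat exchanged in the isolated system is zero:
0.481×c×(158.6 − 253) + 0.1344×2430×(158.6 − 25.19) = 0
-45.41 c = -43571
c = -43571/-45.41 ≈ 959.6 J/(kg·°C)

c ≈ 960 J/(kg·°C)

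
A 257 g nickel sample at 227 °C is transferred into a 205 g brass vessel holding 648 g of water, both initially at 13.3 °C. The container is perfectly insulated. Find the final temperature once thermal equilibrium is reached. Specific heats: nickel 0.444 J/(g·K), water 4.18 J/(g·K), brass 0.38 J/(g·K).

Energy conservation, ΣQ = 0:
257*0.444*(T − 227) + 648*4.18*(T − 13.3) + 205*0.38*(T − 13.3) = 0
114.11(T − 227) + 2708.6(T − 13.3) + 77.9(T − 13.3) = 0
2900.6 T = 62963
T = 62963/2900.6 ≈ 21.71 °C

T_f ≈ 21.7 °C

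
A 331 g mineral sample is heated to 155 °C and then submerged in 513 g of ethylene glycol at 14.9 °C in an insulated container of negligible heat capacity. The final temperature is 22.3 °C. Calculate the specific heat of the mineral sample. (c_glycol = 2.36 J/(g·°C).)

Taking heat into each body as positive, Σ m c ΔT = 0:
331·c·(22.3 − 155) + 513·2.36·(22.3 − 14.9) = 0
-43924 c = -8959
c = -8959/-43924 ≈ 0.204 J/(g·°C)

c ≈ 0.204 J/(g·°C)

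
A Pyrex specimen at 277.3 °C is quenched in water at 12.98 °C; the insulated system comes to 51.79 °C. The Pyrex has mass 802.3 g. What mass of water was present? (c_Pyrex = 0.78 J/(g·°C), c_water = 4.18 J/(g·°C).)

m ≈ 870 g

Heat lost by the Pyrex = heat gained by the water:
802.3·0.78·(277.3 − 51.79) = m·4.18·(51.79 − 12.98)
162.23 m = 141123  ⇒  m ≈ 869.9 g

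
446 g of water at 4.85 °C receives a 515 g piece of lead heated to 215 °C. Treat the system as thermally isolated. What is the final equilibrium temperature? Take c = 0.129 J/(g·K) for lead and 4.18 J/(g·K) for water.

Conservation of energy gives ΣQ = 0:
515×0.129×(T − 215) + 446×4.18×(T − 4.85) = 0
66.44(T − 215) + 1864.3(T − 4.85) = 0
1930.7 T = 23325
T = 23325 / 1930.7 = 12.1 °C

T_f ≈ 12.1 °C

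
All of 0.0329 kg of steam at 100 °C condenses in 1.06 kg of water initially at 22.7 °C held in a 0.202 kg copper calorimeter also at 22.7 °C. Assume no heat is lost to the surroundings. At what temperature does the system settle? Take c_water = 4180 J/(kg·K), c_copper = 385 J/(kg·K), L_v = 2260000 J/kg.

Setting the total heat transfer to zero:
latent heat released on condensation: 0.0329·2260000 = 74354; condensed water 100 °C→T: 137.52(T − 100); water warms: 1.06·4180·(T − 22.7) = 4430.8(T − 22.7); copper cup: 0.202·385·(T − 22.7) = 77.77(T − 22.7)
4646.1 T = 74354 + 13752 + 102345 = 190451
T ≈ 40.99 °C, under the boiling point, so the assumption holds.

T_f ≈ 41.0 °C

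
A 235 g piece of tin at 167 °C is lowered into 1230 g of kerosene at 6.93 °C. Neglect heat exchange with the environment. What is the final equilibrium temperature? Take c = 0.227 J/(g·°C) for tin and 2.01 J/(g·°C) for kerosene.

With ΣQ=0 the equilibrium temperature is the m·c-weighted mean:
T_f = (53.34*167 + 2472.3*6.93) / (53.34 + 2472.3)
    = 26042 / 2525.6 ≈ 10.31 °C

T_f ≈ 10.3 °C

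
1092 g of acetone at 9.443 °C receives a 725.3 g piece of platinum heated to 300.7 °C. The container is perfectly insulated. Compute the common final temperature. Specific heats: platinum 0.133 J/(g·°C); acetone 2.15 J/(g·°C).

T_f ≈ 20.9 °C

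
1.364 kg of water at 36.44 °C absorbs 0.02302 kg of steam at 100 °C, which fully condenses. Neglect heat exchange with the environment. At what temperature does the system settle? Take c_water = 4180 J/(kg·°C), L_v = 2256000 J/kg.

T_f ≈ 46.5 °C

Energy balance with sensible and latent terms:
condense steam: −0.02302·2256000 = −51933
  condensate cools 100→T: 0.02302·4180·(T − 100) = 96.22(T − 100)
  original water: 5701.5(T − 36.44)
5797.7 T = 51933 + 9622.4 + 207763 = 269319
T ≈ 46.45 °C, under the boiling point, so the assumption holds.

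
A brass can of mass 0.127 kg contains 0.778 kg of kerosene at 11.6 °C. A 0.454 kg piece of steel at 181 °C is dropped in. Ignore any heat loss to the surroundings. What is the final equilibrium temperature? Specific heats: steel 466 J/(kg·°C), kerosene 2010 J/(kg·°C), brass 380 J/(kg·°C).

T_f is the heat-capacity-weighted average of the initial temperatures:
T_f = (211.56*181 + 1563.8*11.6 + 48.26*11.6) / (211.56 + 1563.8 + 48.26)
    = 56993 / 1823.6 ≈ 31.25 °C

T_f ≈ 31.3 °C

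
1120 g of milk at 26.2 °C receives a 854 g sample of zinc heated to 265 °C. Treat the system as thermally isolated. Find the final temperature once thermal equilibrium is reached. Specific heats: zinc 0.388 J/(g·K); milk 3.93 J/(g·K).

T_f ≈ 42.9 °C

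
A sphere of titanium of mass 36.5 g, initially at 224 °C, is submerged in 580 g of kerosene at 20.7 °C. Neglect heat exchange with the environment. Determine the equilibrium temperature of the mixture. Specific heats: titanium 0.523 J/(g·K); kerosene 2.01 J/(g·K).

T_f ≈ 24.0 °C

Taking heat into each body as positive, Σ m c ΔT = 0:
36.5×0.523×(T − 224) + 580×2.01×(T − 20.7) = 0
19.09(T − 224) + 1165.8(T − 20.7) = 0
1184.9 T = 28408
T = 28408 / 1184.9 = 24 °C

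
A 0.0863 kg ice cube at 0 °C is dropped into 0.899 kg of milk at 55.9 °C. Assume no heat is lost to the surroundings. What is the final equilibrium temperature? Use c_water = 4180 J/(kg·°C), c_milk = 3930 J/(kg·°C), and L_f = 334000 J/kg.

Energy conservation, ΣQ = 0:
melt ice: 0.0863×334000 = 28824; meltwater 0→T: 0.0863×4180×T = 360.73 T; milk: 3533.1(T − 55.9)
3893.8 T = 197499 − 28824 = 168674
T ≈ 43.32 °C (positive, so assuming full melt was valid).

T_f ≈ 43.3 °C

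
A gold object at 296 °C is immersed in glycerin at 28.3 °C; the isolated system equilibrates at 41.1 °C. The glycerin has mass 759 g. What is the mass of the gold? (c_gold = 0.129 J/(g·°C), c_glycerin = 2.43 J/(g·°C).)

m ≈ 718 g

Let T be the final temperature. ΣQ_i = 0:
m·0.129·(41.1 − 296) + 759·2.43·(41.1 − 28.3) = 0
-32.88 m = -23608
m = -23608/-32.88 ≈ 718 g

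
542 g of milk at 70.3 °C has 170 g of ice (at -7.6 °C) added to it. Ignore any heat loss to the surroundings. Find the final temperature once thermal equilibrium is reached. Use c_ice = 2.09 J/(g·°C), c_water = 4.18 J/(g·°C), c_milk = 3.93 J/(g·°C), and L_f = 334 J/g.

T_f ≈ 31.8 °C

Energy balance with sensible and latent terms:
warm ice to 0 °C: 170×2.09×(0 − (-7.6)) = 2700.3; fusion: m_ice L_f = 170×334 = 56780; meltwater 0→T: 170×4.18×T = 710.6 T; milk cools: 542×3.93×(T − 70.3) = 2130.1(T − 70.3)
2840.7 T = 149743 − 59480 = 90263
T ≈ 31.78 °C — above 0 °C, consistent with complete melting.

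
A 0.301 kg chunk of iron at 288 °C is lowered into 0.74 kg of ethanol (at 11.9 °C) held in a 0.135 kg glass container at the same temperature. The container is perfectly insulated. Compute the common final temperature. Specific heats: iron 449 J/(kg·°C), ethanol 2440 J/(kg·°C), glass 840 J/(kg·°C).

Heat gained plus heat lost sum to zero:
0.301×449×(T − 288) + 0.74×2440×(T − 11.9) + 0.135×840×(T − 11.9) = 0
135.15(T − 288) + 1805.6(T − 11.9) + 113.4(T − 11.9) = 0
(135.15 + 1805.6 + 113.4) T = 135.15×288 + 1805.6×11.9 + 113.4×11.9
T = 61759/2054.1 ≈ 30.07 °C

T_f ≈ 30.1 °C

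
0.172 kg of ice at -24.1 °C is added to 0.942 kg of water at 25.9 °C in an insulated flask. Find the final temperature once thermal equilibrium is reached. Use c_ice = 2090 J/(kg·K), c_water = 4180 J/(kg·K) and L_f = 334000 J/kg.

Energy conservation, ΣQ = 0:
ice -24.1→0 °C: 0.172×2090×24.1 = 8663.5; latent heat to melt: 0.172×334000 = 57448; warm the meltwater: 718.96 T; water: 3937.6(T − 25.9)
4656.5 T = 101983 − 66111 = 35871
T ≈ 7.70 °C (positive, so assuming full melt was valid).

T_f ≈ 7.7 °C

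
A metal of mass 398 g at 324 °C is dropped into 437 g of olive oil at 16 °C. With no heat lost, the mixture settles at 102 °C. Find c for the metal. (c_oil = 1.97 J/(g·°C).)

Energy conservation, ΣQ = 0:
398·c·(102 − 324) + 437·1.97·(102 − 16) = 0
-88356 c = -74037
c = -74037/-88356 ≈ 0.8379 J/(g·°C)

c ≈ 0.838 J/(g·°C)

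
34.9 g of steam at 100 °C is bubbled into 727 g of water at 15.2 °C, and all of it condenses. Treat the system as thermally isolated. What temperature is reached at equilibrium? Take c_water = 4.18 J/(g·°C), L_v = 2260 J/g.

Energy conservation, ΣQ = 0:
latent heat released on condensation: 34.9·2260 = 78874; condensed water 100 °C→T: 145.88(T − 100); water warms: 727·4.18·(T − 15.2) = 3038.9(T − 15.2)
3184.7 T = 78874 + 14588 + 46191 = 139653
T ≈ 43.85 °C — below 100 °C, confirming all the steam condensed.

T_f ≈ 43.9 °C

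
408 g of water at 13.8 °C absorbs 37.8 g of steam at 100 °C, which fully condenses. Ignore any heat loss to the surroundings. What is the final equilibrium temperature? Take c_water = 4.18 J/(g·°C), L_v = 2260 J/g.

Energy conservation, ΣQ = 0:
condense steam: −37.8×2260 = −85428; condensate cools 100→T: 37.8×4.18×(T − 100) = 158(T − 100); water warms: 408×4.18×(T − 13.8) = 1705.4(T − 13.8)
1863.4 T = 85428 + 15800 + 23535 = 124763
T ≈ 66.95 °C (< 100 °C, so full condensation is consistent).

T_f ≈ 67.0 °C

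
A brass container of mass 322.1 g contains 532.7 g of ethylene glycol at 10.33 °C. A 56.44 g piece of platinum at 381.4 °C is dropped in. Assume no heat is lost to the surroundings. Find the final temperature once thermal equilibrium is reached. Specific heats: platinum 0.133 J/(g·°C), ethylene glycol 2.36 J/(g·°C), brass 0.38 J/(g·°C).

T_f ≈ 12.3 °C

Let T be the final temperature. ΣQ_i = 0:
56.44×0.133×(T − 381.4) + 532.7×2.36×(T − 10.33) + 322.1×0.38×(T − 10.33) = 0
7.507(T − 381.4) + 1257.2(T − 10.33) + 122.4(T − 10.33) = 0
(7.507 + 1257.2 + 122.4) T = 7.507×381.4 + 1257.2×10.33 + 122.4×10.33
T ≈ 12.34 °C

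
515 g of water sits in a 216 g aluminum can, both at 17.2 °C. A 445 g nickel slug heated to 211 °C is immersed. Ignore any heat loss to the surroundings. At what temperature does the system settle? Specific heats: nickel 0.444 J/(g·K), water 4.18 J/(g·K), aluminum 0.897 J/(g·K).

T_f ≈ 32.3 °C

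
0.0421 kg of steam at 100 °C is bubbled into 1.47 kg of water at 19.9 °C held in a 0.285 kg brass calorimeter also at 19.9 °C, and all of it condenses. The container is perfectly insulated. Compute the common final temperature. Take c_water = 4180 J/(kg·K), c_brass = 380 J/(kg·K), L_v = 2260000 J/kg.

Taking heat into each body as positive, Σ m c ΔT = 0:
condense steam: −0.0421×2260000 = −95146
  condensed water 100 °C→T: 175.98(T − 100)
  water warms: 1.47×4180×(T − 19.9) = 6144.6(T − 19.9)
  cup: 108.3(T − 19.9)
6428.9 T = 95146 + 17598 + 124433 = 237177
T ≈ 36.89 °C, under the boiling point, so the assumption holds.

T_f ≈ 36.9 °C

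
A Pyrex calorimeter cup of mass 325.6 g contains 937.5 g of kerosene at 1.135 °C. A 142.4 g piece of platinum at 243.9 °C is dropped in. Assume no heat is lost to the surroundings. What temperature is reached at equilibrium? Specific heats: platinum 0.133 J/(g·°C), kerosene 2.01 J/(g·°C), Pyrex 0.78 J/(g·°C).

Heat gained plus heat lost sum to zero:
142.4*0.133*(T − 243.9) + 937.5*2.01*(T − 1.135) + 325.6*0.78*(T − 1.135) = 0
18.94(T − 243.9) + 1884.4(T − 1.135) + 253.97(T − 1.135) = 0
2157.3 T = 7046.3
T = 7046.3/2157.3 ≈ 3.27 °C

T_f ≈ 3.3 °C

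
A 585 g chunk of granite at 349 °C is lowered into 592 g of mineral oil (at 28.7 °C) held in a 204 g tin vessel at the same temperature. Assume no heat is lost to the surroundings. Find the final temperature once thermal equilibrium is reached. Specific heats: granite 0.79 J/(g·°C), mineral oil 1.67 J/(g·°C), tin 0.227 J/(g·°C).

Taking heat into each body as positive, Σ m c ΔT = 0:
585·0.79·(T − 349) + 592·1.67·(T − 28.7) + 204·0.227·(T − 28.7) = 0
462.15(T − 349) + 988.64(T − 28.7) + 46.31(T − 28.7) = 0
1497.1 T = 190993
T ≈ 127.58 °C

T_f ≈ 127.6 °C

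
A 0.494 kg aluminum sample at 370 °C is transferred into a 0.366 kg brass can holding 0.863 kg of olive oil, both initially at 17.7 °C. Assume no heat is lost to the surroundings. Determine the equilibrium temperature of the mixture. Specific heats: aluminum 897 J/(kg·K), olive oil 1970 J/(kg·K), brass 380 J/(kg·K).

T_f is the heat-capacity-weighted average of the initial temperatures:
T_f = (443.12×370 + 1700.1×17.7 + 139.08×17.7) / (443.12 + 1700.1 + 139.08)
    = 196507 / 2282.3 ≈ 86.10 °C

T_f ≈ 86.1 °C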